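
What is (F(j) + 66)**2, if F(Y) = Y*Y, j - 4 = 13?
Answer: 126025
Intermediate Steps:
j = 17 (j = 4 + 13 = 17)
F(Y) = Y**2
(F(j) + 66)**2 = (17**2 + 66)**2 = (289 + 66)**2 = 355**2 = 126025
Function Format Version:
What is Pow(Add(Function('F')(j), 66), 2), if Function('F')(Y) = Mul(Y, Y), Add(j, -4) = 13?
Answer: 126025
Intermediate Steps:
j = 17 (j = Add(4, 13) = 17)
Function('F')(Y) = Pow(Y, 2)
Pow(Add(Function('F')(j), 66), 2) = Pow(Add(Pow(17, 2), 66), 2) = Pow(Add(289, 66), 2) = Pow(355, 2) = 126025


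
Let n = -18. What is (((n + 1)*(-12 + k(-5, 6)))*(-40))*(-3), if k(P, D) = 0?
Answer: 24480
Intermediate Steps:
(((n + 1)*(-12 + k(-5, 6)))*(-40))*(-3) = (((-18 + 1)*(-12 + 0))*(-40))*(-3) = (-17*(-12)*(-40))*(-3) = (204*(-40))*(-3) = -8160*(-3) = 24480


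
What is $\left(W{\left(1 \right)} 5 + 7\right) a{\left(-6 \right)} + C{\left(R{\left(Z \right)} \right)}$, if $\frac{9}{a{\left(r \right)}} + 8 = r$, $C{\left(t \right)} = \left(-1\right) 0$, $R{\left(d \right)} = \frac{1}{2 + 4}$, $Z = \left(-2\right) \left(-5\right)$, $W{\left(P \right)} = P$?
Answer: $- \frac{54}{7} \approx -7.7143$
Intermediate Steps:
$Z = 10$
$R{\left(d \right)} = \frac{1}{6}$
$C{\left(t \right)} = 0$
$a{\left(r \right)} = \frac{9}{-8 + r}$
$\left(W{\left(1 \right)} 5 + 7\right) a{\left(-6 \right)} + C{\left(R{\left(Z \right)} \right)} = \left(1 \cdot 5 + 7\right) \frac{9}{-8 - 6} + 0 = \left(5 + 7\right) \frac{9}{-14} + 0 = 12 \cdot 9 \left(- \frac{1}{14}\right) + 0 = 12 \left(- \frac{9}{14}\right) + 0 = - \frac{54}{7} + 0 = - \frac{54}{7}$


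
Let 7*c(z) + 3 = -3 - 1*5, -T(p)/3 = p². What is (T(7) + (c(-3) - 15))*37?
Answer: -42365/7 ≈ -6052.1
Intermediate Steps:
T(p) = -3*p²
c(z) = -11/7 (c(z) = -3/7 + (-3 - 1*5)/7 = -3/7 + (-3 - 5)/7 = -3/7 + (⅐)*(-8) = -3/7 - 8/7 = -11/7)
(T(7) + (c(-3) - 15))*37 = (-3*7² + (-11/7 - 15))*37 = (-3*49 - 116/7)*37 = (-147 - 116/7)*37 = -1145/7*37 = -42365/7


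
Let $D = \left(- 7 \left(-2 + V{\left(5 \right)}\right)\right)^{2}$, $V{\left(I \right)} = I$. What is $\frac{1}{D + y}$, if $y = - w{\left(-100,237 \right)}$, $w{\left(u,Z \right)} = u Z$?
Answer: $\frac{1}{24141} \approx 4.1423 \cdot 10^{-5}$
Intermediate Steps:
$w{\left(u,Z \right)} = Z u$
$y = 23700$ ($y = - 237 \left(-100\right) = \left(-1\right) \left(-23700\right) = 23700$)
$D = 441$ ($D = \left(- 7 \left(-2 + 5\right)\right)^{2} = \left(\left(-7\right) 3\right)^{2} = \left(-21\right)^{2} = 441$)
$\frac{1}{D + y} = \frac{1}{441 + 23700} = \frac{1}{24141}$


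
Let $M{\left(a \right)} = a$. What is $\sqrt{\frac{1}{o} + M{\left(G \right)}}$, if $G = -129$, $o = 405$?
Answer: $\frac{2 i \sqrt{65305}}{45} \approx 11.358 i$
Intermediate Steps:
$\sqrt{\frac{1}{o} + M{\left(G \right)}} = \sqrt{\frac{1}{405} - 129} = \sqrt{- \frac{52244}{405}} = \frac{2 i \sqrt{65305}}{45}$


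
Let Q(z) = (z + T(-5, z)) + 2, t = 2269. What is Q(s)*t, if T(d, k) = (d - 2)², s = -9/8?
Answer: 905331/8 ≈ 1.1317e+5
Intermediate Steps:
s = -9/8 (s = -9*⅛ = -9/8 ≈ -1.1250)
T(d, k) = (-2 + d)²
Q(z) = 51 + z (Q(z) = (z + (-2 - 5)²) + 2 = (z + (-7)²) + 2 = (z + 49) + 2 = (49 + z) + 2 = 51 + z)
Q(s)*t = (51 - 9/8)*2269 = (399/8)*2269 = 905331/8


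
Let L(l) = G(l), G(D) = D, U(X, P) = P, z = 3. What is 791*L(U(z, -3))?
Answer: -2373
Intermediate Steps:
L(l) = l
791*L(U(z, -3)) = 791*(-3) = -2373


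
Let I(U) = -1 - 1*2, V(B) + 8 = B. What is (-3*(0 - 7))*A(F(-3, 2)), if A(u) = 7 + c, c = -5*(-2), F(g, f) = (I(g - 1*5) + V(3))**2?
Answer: 357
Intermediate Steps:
V(B) = -8 + B
I(U) = -3 (I(U) = -1 - 2 = -3)
F(g, f) = 64 (F(g, f) = (-3 + (-8 + 3))**2 = (-3 - 5)**2 = (-8)**2 = 64)
c = 10
A(u) = 17 (A(u) = 7 + 10 = 17)
(-3*(0 - 7))*A(F(-3, 2)) = -3*(0 - 7)*17 = -3*(-7)*17 = 21*17 = 357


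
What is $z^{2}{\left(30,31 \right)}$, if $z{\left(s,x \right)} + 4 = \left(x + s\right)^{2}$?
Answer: $13816089$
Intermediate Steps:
$z{\left(s,x \right)} = -4 + \left(s + x\right)^{2}$ ($z{\left(s,x \right)} = -4 + \left(x + s\right)^{2} = -4 + \left(s + x\right)^{2}$)
$z^{2}{\left(30,31 \right)} = \left(-4 + \left(30 + 31\right)^{2}\right)^{2} = \left(-4 + 61^{2}\right)^{2} = \left(-4 + 3721\right)^{2} = 3717^{2} = 13816089$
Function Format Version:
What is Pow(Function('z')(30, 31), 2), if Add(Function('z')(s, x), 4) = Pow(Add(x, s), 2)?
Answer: 13816089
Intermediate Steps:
Function('z')(s, x) = Add(-4, Pow(Add(s, x), 2)) (Function('z')(s, x) = Add(-4, Pow(Add(x, s), 2)) = Add(-4, Pow(Add(s, x), 2)))
Pow(Function('z')(30, 31), 2) = Pow(Add(-4, Pow(Add(30, 31), 2)), 2) = Pow(Add(-4, Pow(61, 2)), 2) = Pow(Add(-4, 3721), 2) = Pow(3717, 2) = 13816089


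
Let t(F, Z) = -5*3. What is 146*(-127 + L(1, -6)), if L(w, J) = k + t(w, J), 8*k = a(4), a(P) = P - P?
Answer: -20732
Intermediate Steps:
t(F, Z) = -15
a(P) = 0
k = 0 (k = (⅛)*0 = 0)
L(w, J) = -15 (L(w, J) = 0 - 15 = -15)
146*(-127 + L(1, -6)) = 146*(-127 - 15) = 146*(-142) = -20732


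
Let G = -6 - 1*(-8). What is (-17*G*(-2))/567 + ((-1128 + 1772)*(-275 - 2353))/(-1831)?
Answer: 959733452/1038177 ≈ 924.44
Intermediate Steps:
G = 2 (G = -6 + 8 = 2)
(-17*G*(-2))/567 + ((-1128 + 1772)*(-275 - 2353))/(-1831) = (-17*2*(-2))/567 + ((-1128 + 1772)*(-275 - 2353))/(-1831) = -34*(-2)*(1/567) + (644*(-2628))*(-1/1831) = 68*(1/567) - 1692432*(-1/1831) = 68/567 + 1692432/1831 = 959733452/1038177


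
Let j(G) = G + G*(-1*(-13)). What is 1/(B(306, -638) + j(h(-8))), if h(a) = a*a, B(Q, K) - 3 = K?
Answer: 1/261 ≈ 0.0038314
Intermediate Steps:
B(Q, K) = 3 + K
h(a) = a²
j(G) = 14*G (j(G) = G + G*13 = G + 13*G = 14*G)
1/(B(306, -638) + j(h(-8))) = 1/((3 - 638) + 14*(-8)²) = 1/(-635 + 14*64) = 1/(-635 + 896) = 1/261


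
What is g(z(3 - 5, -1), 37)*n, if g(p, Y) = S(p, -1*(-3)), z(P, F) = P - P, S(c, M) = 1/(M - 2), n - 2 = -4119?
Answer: -4117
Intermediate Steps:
n = -4117 (n = 2 - 4119 = -4117)
S(c, M) = 1/(-2 + M)
z(P, F) = 0
g(p, Y) = 1 (g(p, Y) = 1/(-2 - 1*(-3)) = 1/(-2 + 3) = 1/1 = 1)
g(z(3 - 5, -1), 37)*n = 1*(-4117) = -4117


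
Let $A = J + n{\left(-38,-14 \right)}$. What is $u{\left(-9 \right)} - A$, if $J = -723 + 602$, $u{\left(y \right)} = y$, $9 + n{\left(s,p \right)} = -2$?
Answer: $123$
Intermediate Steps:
$n{\left(s,p \right)} = -11$ ($n{\left(s,p \right)} = -9 - 2 = -11$)
$J = -121$
$A = -132$ ($A = -121 - 11 = -132$)
$u{\left(-9 \right)} - A = -9 - -132 = -9 + 132 = 123$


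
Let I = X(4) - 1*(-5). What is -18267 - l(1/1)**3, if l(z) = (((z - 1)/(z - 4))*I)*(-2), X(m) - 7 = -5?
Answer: -18267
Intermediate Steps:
X(m) = 2 (X(m) = 7 - 5 = 2)
I = 7 (I = 2 - 1*(-5) = 2 + 5 = 7)
l(z) = -14*(-1 + z)/(-4 + z) (l(z) = (((z - 1)/(z - 4))*7)*(-2) = (((-1 + z)/(-4 + z))*7)*(-2) = (7*(-1 + z)/(-4 + z))*(-2) = -14*(-1 + z)/(-4 + z))
-18267 - l(1/1)**3 = -18267 - (14*(1 - 1/1)/(-4 + 1/1))**3 = -18267 - (14*(1 - 1*1)/(-4 + 1))**3 = -18267 - (14*(1 - 1)/(-3))**3 = -18267 - (14*(-1/3)*0)**3 = -18267 - 1*0**3 = -18267 - 1*0 = -18267 + 0 = -18267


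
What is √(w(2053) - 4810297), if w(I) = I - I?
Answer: I*√4810297 ≈ 2193.2*I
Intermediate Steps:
w(I) = 0
√(w(2053) - 4810297) = √(0 - 4810297) = √(-4810297) = I*√4810297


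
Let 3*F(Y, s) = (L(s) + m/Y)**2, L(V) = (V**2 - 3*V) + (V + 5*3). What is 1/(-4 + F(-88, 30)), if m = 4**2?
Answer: 363/88414957 ≈ 4.1056e-6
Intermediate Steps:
m = 16
L(V) = 15 + V**2 - 2*V (L(V) = (V**2 - 3*V) + (V + 15) = (V**2 - 3*V) + (15 + V) = 15 + V**2 - 2*V)
F(Y, s) = (15 + s**2 - 2*s + 16/Y)**2/3 (F(Y, s) = ((15 + s**2 - 2*s) + 16/Y)**2/3 = (15 + s**2 - 2*s + 16/Y)**2/3)
1/(-4 + F(-88, 30)) = 1/(-4 + (1/3)*(16 - 88*(15 + 30**2 - 2*30))**2/(-88)**2) = 1/(-4 + (1/3)*(1/7744)*(16 - 88*(15 + 900 - 60))**2) = 1/(-4 + (1/3)*(1/7744)*(16 - 88*855)**2) = 1/(-4 + (1/3)*(1/7744)*(16 - 75240)**2) = 1/(-4 + (1/3)*(1/7744)*(-75224)**2) = 1/(-4 + (1/3)*(1/7744)*5658650176) = 1/(-4 + 88416409/363) = 1/(88414957/363) = 363/88414957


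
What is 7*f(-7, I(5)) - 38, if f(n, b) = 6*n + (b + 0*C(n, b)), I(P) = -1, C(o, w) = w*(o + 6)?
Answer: -339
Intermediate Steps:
C(o, w) = w*(6 + o)
f(n, b) = b + 6*n (f(n, b) = 6*n + (b + 0*(b*(6 + n))) = 6*n + (b + 0) = 6*n + b = b + 6*n)
7*f(-7, I(5)) - 38 = 7*(-1 + 6*(-7)) - 38 = 7*(-1 - 42) - 38 = 7*(-43) - 38 = -301 - 38 = -339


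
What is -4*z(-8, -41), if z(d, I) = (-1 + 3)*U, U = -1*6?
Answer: 48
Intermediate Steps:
U = -6
z(d, I) = -12 (z(d, I) = (-1 + 3)*(-6) = 2*(-6) = -12)
-4*z(-8, -41) = -4*(-12) = 48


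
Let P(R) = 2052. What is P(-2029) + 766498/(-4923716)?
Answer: 5051349367/2461858 ≈ 2051.8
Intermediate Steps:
P(-2029) + 766498/(-4923716) = 2052 + 766498/(-4923716) = 2052 + 766498*(-1/4923716) = 2052 - 383249/2461858 = 5051349367/2461858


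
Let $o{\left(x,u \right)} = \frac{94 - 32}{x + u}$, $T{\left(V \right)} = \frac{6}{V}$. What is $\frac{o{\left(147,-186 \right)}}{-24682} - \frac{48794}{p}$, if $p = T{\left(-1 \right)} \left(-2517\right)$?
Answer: $- \frac{3914005874}{1211429583} \approx -3.2309$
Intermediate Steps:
$o{\left(x,u \right)} = \frac{62}{u + x}$
$p = 15102$ ($p = \frac{6}{-1} \left(-2517\right) = 6 \left(-1\right) \left(-2517\right) = \left(-6\right) \left(-2517\right) = 15102$)
$\frac{o{\left(147,-186 \right)}}{-24682} - \frac{48794}{p} = \frac{62 \frac{1}{-186 + 147}}{-24682} - \frac{48794}{15102} = \frac{62}{-39} \left(- \frac{1}{24682}\right) - \frac{24397}{7551} = 62 \left(- \frac{1}{39}\right) \left(- \frac{1}{24682}\right) - \frac{24397}{7551} = \left(- \frac{62}{39}\right) \left(- \frac{1}{24682}\right) - \frac{24397}{7551} = \frac{31}{481299} - \frac{24397}{7551} = - \frac{3914005874}{1211429583}$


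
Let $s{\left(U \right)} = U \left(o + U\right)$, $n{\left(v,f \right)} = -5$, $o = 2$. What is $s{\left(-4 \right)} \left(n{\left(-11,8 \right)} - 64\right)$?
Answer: $-552$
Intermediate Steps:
$s{\left(U \right)} = U \left(2 + U\right)$
$s{\left(-4 \right)} \left(n{\left(-11,8 \right)} - 64\right) = - 4 \left(2 - 4\right) \left(-5 - 64\right) = \left(-4\right) \left(-2\right) \left(-69\right) = 8 \left(-69\right) = -552$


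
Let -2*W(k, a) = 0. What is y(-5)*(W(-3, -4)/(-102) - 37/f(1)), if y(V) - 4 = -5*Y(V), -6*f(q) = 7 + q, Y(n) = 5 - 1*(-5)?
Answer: -2553/2 ≈ -1276.5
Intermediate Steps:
Y(n) = 10 (Y(n) = 5 + 5 = 10)
W(k, a) = 0 (W(k, a) = -½*0 = 0)
f(q) = -7/6 - q/6 (f(q) = -(7 + q)/6 = -7/6 - q/6)
y(V) = -46 (y(V) = 4 - 5*10 = 4 - 50 = -46)
y(-5)*(W(-3, -4)/(-102) - 37/f(1)) = -46*(0/(-102) - 37/(-7/6 - ⅙*1)) = -46*(0*(-1/102) - 37/(-7/6 - ⅙)) = -46*(0 - 37/(-4/3)) = -46*(0 - 37*(-¾)) = -46*(0 + 111/4) = -46*111/4 = -2553/2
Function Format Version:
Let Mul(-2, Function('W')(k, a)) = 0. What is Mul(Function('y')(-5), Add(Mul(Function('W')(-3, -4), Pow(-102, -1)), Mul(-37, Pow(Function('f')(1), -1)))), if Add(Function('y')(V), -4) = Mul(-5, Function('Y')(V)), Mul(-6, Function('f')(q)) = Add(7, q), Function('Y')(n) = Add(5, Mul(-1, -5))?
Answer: Rational(-2553, 2) ≈ -1276.5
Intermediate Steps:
Function('Y')(n) = 10 (Function('Y')(n) = Add(5, 5) = 10)
Function('W')(k, a) = 0 (Function('W')(k, a) = Mul(Rational(-1, 2), 0) = 0)
Function('f')(q) = Add(Rational(-7, 6), Mul(Rational(-1, 6), q)) (Function('f')(q) = Mul(Rational(-1, 6), Add(7, q)) = Add(Rational(-7, 6), Mul(Rational(-1, 6), q)))
Function('y')(V) = -46 (Function('y')(V) = Add(4, Mul(-5, 10)) = Add(4, -50) = -46)
Mul(Function('y')(-5), Add(Mul(Function('W')(-3, -4), Pow(-102, -1)), Mul(-37, Pow(Function('f')(1), -1)))) = Mul(-46, Add(Mul(0, Pow(-102, -1)), Mul(-37, Pow(Add(Rational(-7, 6), Mul(Rational(-1, 6), 1)), -1)))) = Mul(-46, Add(Mul(0, Rational(-1, 102)), Mul(-37, Pow(Add(Rational(-7, 6), Rational(-1, 6)), -1)))) = Mul(-46, Add(0, Mul(-37, Pow(Rational(-4, 3), -1)))) = Mul(-46, Add(0, Mul(-37, Rational(-3, 4)))) = Mul(-46, Add(0, Rational(111, 4))) = Mul(-46, Rational(111, 4)) = Rational(-2553, 2)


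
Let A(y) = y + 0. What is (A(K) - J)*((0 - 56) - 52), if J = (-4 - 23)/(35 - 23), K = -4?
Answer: 189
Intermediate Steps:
J = -9/4 (J = -27/12 = -27*1/12 = -9/4 ≈ -2.2500)
A(y) = y
(A(K) - J)*((0 - 56) - 52) = (-4 - 1*(-9/4))*((0 - 56) - 52) = (-4 + 9/4)*(-56 - 52) = -7/4*(-108) = 189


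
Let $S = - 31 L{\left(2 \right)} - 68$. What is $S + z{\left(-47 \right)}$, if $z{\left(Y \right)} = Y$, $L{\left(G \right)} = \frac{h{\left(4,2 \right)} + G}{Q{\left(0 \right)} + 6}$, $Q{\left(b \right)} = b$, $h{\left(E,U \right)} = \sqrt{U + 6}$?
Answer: $- \frac{376}{3} - \frac{31 \sqrt{2}}{3} \approx -139.95$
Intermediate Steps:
$h{\left(E,U \right)} = \sqrt{6 + U}$
$L{\left(G \right)} = \frac{\sqrt{2}}{3} + \frac{G}{6}$ ($L{\left(G \right)} = \frac{\sqrt{6 + 2} + G}{0 + 6} = \frac{\sqrt{8} + G}{6} = \left(2 \sqrt{2} + G\right) \frac{1}{6} = \left(G + 2 \sqrt{2}\right) \frac{1}{6} = \frac{\sqrt{2}}{3} + \frac{G}{6}$)
$S = - \frac{235}{3} - \frac{31 \sqrt{2}}{3}$ ($S = - 31 \left(\frac{\sqrt{2}}{3} + \frac{1}{6} \cdot 2\right) - 68 = - 31 \left(\frac{\sqrt{2}}{3} + \frac{1}{3}\right) - 68 = - 31 \left(\frac{1}{3} + \frac{\sqrt{2}}{3}\right) - 68 = \left(- \frac{31}{3} - \frac{31 \sqrt{2}}{3}\right) - 68 = - \frac{235}{3} - \frac{31 \sqrt{2}}{3} \approx -92.947$)
$S + z{\left(-47 \right)} = \left(- \frac{235}{3} - \frac{31 \sqrt{2}}{3}\right) - 47 = - \frac{376}{3} - \frac{31 \sqrt{2}}{3}$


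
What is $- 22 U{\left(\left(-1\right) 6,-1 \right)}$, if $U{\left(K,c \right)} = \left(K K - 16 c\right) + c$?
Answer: $-1122$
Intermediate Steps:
$U{\left(K,c \right)} = K^{2} - 15 c$ ($U{\left(K,c \right)} = \left(K^{2} - 16 c\right) + c = K^{2} - 15 c$)
$- 22 U{\left(\left(-1\right) 6,-1 \right)} = - 22 \left(\left(\left(-1\right) 6\right)^{2} - -15\right) = - 22 \left(\left(-6\right)^{2} + 15\right) = - 22 \left(36 + 15\right) = \left(-22\right) 51 = -1122$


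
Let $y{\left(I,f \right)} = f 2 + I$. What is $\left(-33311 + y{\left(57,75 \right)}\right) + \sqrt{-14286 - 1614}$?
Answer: $-33104 + 10 i \sqrt{159} \approx -33104.0 + 126.1 i$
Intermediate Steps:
$y{\left(I,f \right)} = I + 2 f$ ($y{\left(I,f \right)} = 2 f + I = I + 2 f$)
$\left(-33311 + y{\left(57,75 \right)}\right) + \sqrt{-14286 - 1614} = \left(-33311 + \left(57 + 2 \cdot 75\right)\right) + \sqrt{-14286 - 1614} = \left(-33311 + \left(57 + 150\right)\right) + \sqrt{-15900} = \left(-33311 + 207\right) + 10 i \sqrt{159} = -33104 + 10 i \sqrt{159}$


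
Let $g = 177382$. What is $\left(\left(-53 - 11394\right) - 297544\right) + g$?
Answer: $-131609$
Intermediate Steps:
$\left(\left(-53 - 11394\right) - 297544\right) + g = \left(\left(-53 - 11394\right) - 297544\right) + 177382 = \left(-11447 - 297544\right) + 177382 = -308991 + 177382 = -131609$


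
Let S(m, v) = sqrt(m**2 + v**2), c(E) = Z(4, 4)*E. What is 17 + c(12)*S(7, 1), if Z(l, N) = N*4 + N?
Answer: 17 + 1200*sqrt(2) ≈ 1714.1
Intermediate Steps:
Z(l, N) = 5*N (Z(l, N) = 4*N + N = 5*N)
c(E) = 20*E (c(E) = (5*4)*E = 20*E)
17 + c(12)*S(7, 1) = 17 + (20*12)*sqrt(7**2 + 1**2) = 17 + 240*sqrt(49 + 1) = 17 + 240*sqrt(50) = 17 + 240*(5*sqrt(2)) = 17 + 1200*sqrt(2)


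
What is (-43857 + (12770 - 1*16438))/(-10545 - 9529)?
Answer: 47525/20074 ≈ 2.3675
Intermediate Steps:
(-43857 + (12770 - 1*16438))/(-10545 - 9529) = (-43857 + (12770 - 16438))/(-20074) = (-43857 - 3668)*(-1/20074) = -47525*(-1/20074) = 47525/20074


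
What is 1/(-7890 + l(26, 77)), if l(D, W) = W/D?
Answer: -26/205063 ≈ -0.00012679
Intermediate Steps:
1/(-7890 + l(26, 77)) = 1/(-7890 + 77/26) = 1/(-205063/26) = -26/205063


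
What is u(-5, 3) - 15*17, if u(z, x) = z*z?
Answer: -230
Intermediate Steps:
u(z, x) = z²
u(-5, 3) - 15*17 = (-5)² - 15*17 = 25 - 255 = -230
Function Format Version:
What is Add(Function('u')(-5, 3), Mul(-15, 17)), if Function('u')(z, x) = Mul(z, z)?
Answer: -230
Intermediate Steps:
Function('u')(z, x) = Pow(z, 2)
Add(Function('u')(-5, 3), Mul(-15, 17)) = Add(Pow(-5, 2), Mul(-15, 17)) = Add(25, -255) = -230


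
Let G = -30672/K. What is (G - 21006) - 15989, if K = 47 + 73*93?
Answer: -63232123/1709 ≈ -37000.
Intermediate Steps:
K = 6836 (K = 47 + 6789 = 6836)
G = -7668/1709 (G = -30672/6836 = -30672*1/6836 = -7668/1709 ≈ -4.4868)
(G - 21006) - 15989 = (-7668/1709 - 21006) - 15989 = -35906922/1709 - 15989 = -63232123/1709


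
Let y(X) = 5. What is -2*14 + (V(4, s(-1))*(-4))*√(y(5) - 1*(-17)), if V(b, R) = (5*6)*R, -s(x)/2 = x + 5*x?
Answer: -28 - 1440*√22 ≈ -6782.2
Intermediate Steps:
s(x) = -12*x (s(x) = -2*(x + 5*x) = -12*x)
V(b, R) = 30*R
-2*14 + (V(4, s(-1))*(-4))*√(y(5) - 1*(-17)) = -2*14 + ((30*(-12*(-1)))*(-4))*√(5 - 1*(-17)) = -28 + ((30*12)*(-4))*√(5 + 17) = -28 + (360*(-4))*√22 = -28 - 1440*√22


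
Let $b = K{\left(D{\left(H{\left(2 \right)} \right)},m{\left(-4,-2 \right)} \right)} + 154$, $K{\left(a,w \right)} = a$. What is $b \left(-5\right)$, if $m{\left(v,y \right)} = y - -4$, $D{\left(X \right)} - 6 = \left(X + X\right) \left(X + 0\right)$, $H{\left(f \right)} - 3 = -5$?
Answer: $-840$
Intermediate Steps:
$H{\left(f \right)} = -2$ ($H{\left(f \right)} = 3 - 5 = -2$)
$D{\left(X \right)} = 6 + 2 X^{2}$ ($D{\left(X \right)} = 6 + \left(X + X\right) \left(X + 0\right) = 6 + 2 X X = 6 + 2 X^{2}$)
$m{\left(v,y \right)} = 4 + y$ ($m{\left(v,y \right)} = y + 4 = 4 + y$)
$b = 168$ ($b = \left(6 + 2 \left(-2\right)^{2}\right) + 154 = \left(6 + 2 \cdot 4\right) + 154 = \left(6 + 8\right) + 154 = 14 + 154 = 168$)
$b \left(-5\right) = 168 \left(-5\right) = -840$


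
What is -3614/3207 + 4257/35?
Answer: 13525709/112245 ≈ 120.50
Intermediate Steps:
-3614/3207 + 4257/35 = 13525709/112245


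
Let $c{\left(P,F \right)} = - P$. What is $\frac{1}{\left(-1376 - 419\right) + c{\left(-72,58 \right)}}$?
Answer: $- \frac{1}{1723} \approx -0.00058038$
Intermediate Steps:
$\frac{1}{\left(-1376 - 419\right) + c{\left(-72,58 \right)}} = \frac{1}{\left(-1376 - 419\right) - -72} = \frac{1}{-1795 + 72} = \frac{1}{-1723} = - \frac{1}{1723}$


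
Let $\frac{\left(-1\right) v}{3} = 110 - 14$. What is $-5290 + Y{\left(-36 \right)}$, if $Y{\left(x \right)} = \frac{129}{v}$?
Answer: $- \frac{507883}{96} \approx -5290.4$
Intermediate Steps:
$v = -288$ ($v = - 3 \left(110 - 14\right) = \left(-3\right) 96 = -288$)
$Y{\left(x \right)} = - \frac{43}{96}$ ($Y{\left(x \right)} = \frac{129}{-288} = 129 \left(- \frac{1}{288}\right) = - \frac{43}{96}$)
$-5290 + Y{\left(-36 \right)} = -5290 - \frac{43}{96} = - \frac{507883}{96}$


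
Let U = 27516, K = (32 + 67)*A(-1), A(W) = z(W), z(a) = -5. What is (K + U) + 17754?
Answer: 44775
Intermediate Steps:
A(W) = -5
K = -495 (K = (32 + 67)*(-5) = 99*(-5) = -495)
(K + U) + 17754 = (-495 + 27516) + 17754 = 27021 + 17754 = 44775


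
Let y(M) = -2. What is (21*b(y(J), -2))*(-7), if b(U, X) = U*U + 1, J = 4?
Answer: -735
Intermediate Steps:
b(U, X) = 1 + U² (b(U, X) = U² + 1 = 1 + U²)
(21*b(y(J), -2))*(-7) = (21*(1 + (-2)²))*(-7) = (21*(1 + 4))*(-7) = (21*5)*(-7) = 105*(-7) = -735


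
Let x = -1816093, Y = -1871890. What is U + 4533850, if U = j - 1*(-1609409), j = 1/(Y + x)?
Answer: 22656234756596/3687983 ≈ 6.1433e+6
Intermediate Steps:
j = -1/3687983 (j = 1/(-1871890 - 1816093) = 1/(-3687983) = -1/3687983 ≈ -2.7115e-7)
U = 5935473032046/3687983 (U = -1/3687983 - 1*(-1609409) = -1/3687983 + 1609409 = 5935473032046/3687983 ≈ 1.6094e+6)
U + 4533850 = 5935473032046/3687983 + 4533850 = 22656234756596/3687983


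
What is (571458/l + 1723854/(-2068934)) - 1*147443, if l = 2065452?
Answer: -52505680966925055/356106989014 ≈ -1.4744e+5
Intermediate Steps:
(571458/l + 1723854/(-2068934)) - 1*147443 = (571458/2065452 + 1723854/(-2068934)) - 1*147443 = (571458*(1/2065452) + 1723854*(-1/2068934)) - 147443 = (95243/344242 - 861927/1034467) - 147443 = -198185733853/356106989014 - 147443 = -52505680966925055/356106989014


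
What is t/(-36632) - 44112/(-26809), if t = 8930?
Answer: 36223853/25843876 ≈ 1.4016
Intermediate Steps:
t/(-36632) - 44112/(-26809) = 8930/(-36632) - 44112/(-26809) = 8930*(-1/36632) - 44112*(-1/26809) = -235/964 + 44112/26809 = 36223853/25843876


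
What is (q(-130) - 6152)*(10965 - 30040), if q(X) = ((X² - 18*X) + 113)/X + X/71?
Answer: 221933516245/1846 ≈ 1.2022e+8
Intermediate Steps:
q(X) = X/71 + (113 + X² - 18*X)/X (q(X) = (113 + X² - 18*X)/X + X*(1/71) = (113 + X² - 18*X)/X + X/71 = X/71 + (113 + X² - 18*X)/X)
(q(-130) - 6152)*(10965 - 30040) = ((-18 + 113/(-130) + (72/71)*(-130)) - 6152)*(10965 - 30040) = ((-18 + 113*(-1/130) - 9360/71) - 6152)*(-19075) = ((-18 - 113/130 - 9360/71) - 6152)*(-19075) = (-1390963/9230 - 6152)*(-19075) = -58173923/9230*(-19075) = 221933516245/1846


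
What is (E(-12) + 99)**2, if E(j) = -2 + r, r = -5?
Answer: 8464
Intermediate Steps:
E(j) = -7 (E(j) = -2 - 5 = -7)
(E(-12) + 99)**2 = (-7 + 99)**2 = 92**2 = 8464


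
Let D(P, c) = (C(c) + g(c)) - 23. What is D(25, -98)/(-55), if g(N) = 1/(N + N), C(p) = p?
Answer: 23717/10780 ≈ 2.2001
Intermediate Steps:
g(N) = 1/(2*N)
D(P, c) = -23 + c + 1/(2*c) (D(P, c) = (c + 1/(2*c)) - 23 = -23 + c + 1/(2*c))
D(25, -98)/(-55) = (-23 - 98 + (½)/(-98))/(-55) = (-23 - 98 + (½)*(-1/98))*(-1/55) = (-23 - 98 - 1/196)*(-1/55) = -23717/196*(-1/55) = 23717/10780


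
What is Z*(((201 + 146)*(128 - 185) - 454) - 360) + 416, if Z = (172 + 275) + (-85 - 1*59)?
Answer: -6239263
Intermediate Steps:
Z = 303 (Z = 447 + (-85 - 59) = 447 - 144 = 303)
Z*(((201 + 146)*(128 - 185) - 454) - 360) + 416 = 303*(((201 + 146)*(128 - 185) - 454) - 360) + 416 = 303*((347*(-57) - 454) - 360) + 416 = 303*((-19779 - 454) - 360) + 416 = 303*(-20233 - 360) + 416 = 303*(-20593) + 416 = -6239679 + 416 = -6239263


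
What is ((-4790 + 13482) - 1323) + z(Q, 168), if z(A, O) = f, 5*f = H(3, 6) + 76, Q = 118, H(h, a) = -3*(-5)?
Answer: 36936/5 ≈ 7387.2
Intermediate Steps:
H(h, a) = 15
f = 91/5 (f = (15 + 76)/5 = (⅕)*91 = 91/5 ≈ 18.200)
z(A, O) = 91/5
((-4790 + 13482) - 1323) + z(Q, 168) = ((-4790 + 13482) - 1323) + 91/5 = (8692 - 1323) + 91/5 = 7369 + 91/5 = 36936/5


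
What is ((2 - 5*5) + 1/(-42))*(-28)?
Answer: 1934/3 ≈ 644.67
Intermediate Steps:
((2 - 5*5) + 1/(-42))*(-28) = ((2 - 25) - 1/42)*(-28) = (-23 - 1/42)*(-28) = -967/42*(-28) = 1934/3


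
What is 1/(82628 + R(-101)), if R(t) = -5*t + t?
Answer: 1/83032 ≈ 1.2044e-5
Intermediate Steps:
R(t) = -4*t
1/(82628 + R(-101)) = 1/(82628 - 4*(-101)) = 1/(82628 + 404) = 1/83032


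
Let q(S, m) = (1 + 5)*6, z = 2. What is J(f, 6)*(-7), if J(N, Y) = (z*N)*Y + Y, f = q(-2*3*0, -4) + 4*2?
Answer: -3738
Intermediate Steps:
q(S, m) = 36 (q(S, m) = 6*6 = 36)
f = 44 (f = 36 + 4*2 = 36 + 8 = 44)
J(N, Y) = Y + 2*N*Y (J(N, Y) = (2*N)*Y + Y = 2*N*Y + Y = Y + 2*N*Y)
J(f, 6)*(-7) = (6*(1 + 2*44))*(-7) = (6*(1 + 88))*(-7) = (6*89)*(-7) = 534*(-7) = -3738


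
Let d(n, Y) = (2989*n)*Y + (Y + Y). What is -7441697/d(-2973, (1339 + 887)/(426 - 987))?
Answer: -126508849/599420990 ≈ -0.21105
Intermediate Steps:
d(n, Y) = 2*Y + 2989*Y*n (d(n, Y) = 2989*Y*n + 2*Y = 2*Y + 2989*Y*n)
-7441697/d(-2973, (1339 + 887)/(426 - 987)) = -7441697*(426 - 987)/((2 + 2989*(-2973))*(1339 + 887)) = -7441697*(-187/(742*(2 - 8886297))) = -7441697/((2226*(-1/561))*(-8886295)) = -7441697/((-742/187*(-8886295))) = -7441697/599420990/17 = -7441697*17/599420990 = -126508849/599420990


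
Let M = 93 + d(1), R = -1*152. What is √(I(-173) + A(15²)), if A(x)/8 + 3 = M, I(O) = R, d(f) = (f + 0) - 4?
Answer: 4*√34 ≈ 23.324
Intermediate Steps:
d(f) = -4 + f (d(f) = f - 4 = -4 + f)
R = -152
I(O) = -152
M = 90 (M = 93 + (-4 + 1) = 93 - 3 = 90)
A(x) = 696 (A(x) = -24 + 8*90 = -24 + 720 = 696)
√(I(-173) + A(15²)) = √(-152 + 696) = √544 = 4*√34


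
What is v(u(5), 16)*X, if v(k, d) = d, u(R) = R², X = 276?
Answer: 4416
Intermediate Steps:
v(u(5), 16)*X = 16*276 = 4416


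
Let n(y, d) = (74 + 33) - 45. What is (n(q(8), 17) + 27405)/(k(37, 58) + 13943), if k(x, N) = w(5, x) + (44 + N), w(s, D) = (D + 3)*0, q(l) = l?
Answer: 27467/14045 ≈ 1.9556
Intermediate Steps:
n(y, d) = 62 (n(y, d) = 107 - 45 = 62)
w(s, D) = 0 (w(s, D) = (3 + D)*0 = 0)
k(x, N) = 44 + N (k(x, N) = 0 + (44 + N) = 44 + N)
(n(q(8), 17) + 27405)/(k(37, 58) + 13943) = (62 + 27405)/((44 + 58) + 13943) = 27467/(102 + 13943) = 27467/14045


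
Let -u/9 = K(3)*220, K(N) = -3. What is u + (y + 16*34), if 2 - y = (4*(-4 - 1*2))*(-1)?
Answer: 6462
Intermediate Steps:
y = -22 (y = 2 - 4*(-4 - 1*2)*(-1) = 2 - 4*(-4 - 2)*(-1) = 2 - 4*(-6)*(-1) = 2 - (-24)*(-1) = 2 - 1*24 = 2 - 24 = -22)
u = 5940 (u = -(-27)*220 = -9*(-660) = 5940)
u + (y + 16*34) = 5940 + (-22 + 16*34) = 5940 + (-22 + 544) = 5940 + 522 = 6462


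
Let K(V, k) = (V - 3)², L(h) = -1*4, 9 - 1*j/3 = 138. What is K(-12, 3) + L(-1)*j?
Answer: 1773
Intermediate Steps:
j = -387 (j = 27 - 3*138 = 27 - 414 = -387)
L(h) = -4
K(V, k) = (-3 + V)²
K(-12, 3) + L(-1)*j = (-3 - 12)² - 4*(-387) = (-15)² + 1548 = 225 + 1548 = 1773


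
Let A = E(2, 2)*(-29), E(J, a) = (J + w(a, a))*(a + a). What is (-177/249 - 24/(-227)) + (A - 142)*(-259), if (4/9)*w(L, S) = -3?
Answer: -1995857372/18841 ≈ -1.0593e+5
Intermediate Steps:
w(L, S) = -27/4 (w(L, S) = (9/4)*(-3) = -27/4)
E(J, a) = 2*a*(-27/4 + J) (E(J, a) = (J - 27/4)*(a + a) = (-27/4 + J)*(2*a) = 2*a*(-27/4 + J))
A = 551 (A = ((½)*2*(-27 + 4*2))*(-29) = ((½)*2*(-27 + 8))*(-29) = ((½)*2*(-19))*(-29) = -19*(-29) = 551)
(-177/249 - 24/(-227)) + (A - 142)*(-259) = (-177/249 - 24/(-227)) + (551 - 142)*(-259) = (-177*1/249 - 24*(-1/227)) + 409*(-259) = (-59/83 + 24/227) - 105931 = -11401/18841 - 105931 = -1995857372/18841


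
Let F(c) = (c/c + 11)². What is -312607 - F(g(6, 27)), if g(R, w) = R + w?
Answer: -312751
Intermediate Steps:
F(c) = 144 (F(c) = (1 + 11)² = 12² = 144)
-312607 - F(g(6, 27)) = -312607 - 1*144 = -312607 - 144 = -312751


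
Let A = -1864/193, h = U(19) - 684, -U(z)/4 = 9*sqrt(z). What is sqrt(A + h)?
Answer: 2*sqrt(-6459517 - 335241*sqrt(19))/193 ≈ 29.165*I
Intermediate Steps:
U(z) = -36*sqrt(z)
h = -684 - 36*sqrt(19) (h = -36*sqrt(19) - 684 = -684 - 36*sqrt(19) ≈ -840.92)
A = -1864/193 (A = -1864*1/193 = -1864/193 ≈ -9.6580)
sqrt(A + h) = sqrt(-1864/193 + (-684 - 36*sqrt(19))) = sqrt(-133876/193 - 36*sqrt(19))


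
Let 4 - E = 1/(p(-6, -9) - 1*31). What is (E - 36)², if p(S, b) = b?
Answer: 1635841/1600 ≈ 1022.4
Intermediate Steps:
E = 161/40 (E = 4 - 1/(-9 - 1*31) = 4 - 1/(-9 - 31) = 4 - 1/(-40) = 4 - 1*(-1/40) = 4 + 1/40 = 161/40 ≈ 4.0250)
(E - 36)² = (161/40 - 36)² = (-1279/40)² = 1635841/1600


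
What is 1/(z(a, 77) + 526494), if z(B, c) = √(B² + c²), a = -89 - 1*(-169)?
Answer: 526494/277195919707 - √12329/277195919707 ≈ 1.8990e-6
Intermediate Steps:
a = 80 (a = -89 + 169 = 80)
1/(z(a, 77) + 526494) = 1/(√(80² + 77²) + 526494) = 1/(√(6400 + 5929) + 526494) = 1/(√12329 + 526494) = 1/(526494 + √12329)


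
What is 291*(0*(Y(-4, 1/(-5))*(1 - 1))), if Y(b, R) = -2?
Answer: 0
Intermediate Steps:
291*(0*(Y(-4, 1/(-5))*(1 - 1))) = 291*(0*(-2*(1 - 1))) = 291*(0*(-2*0)) = 291*(0*0) = 291*0 = 0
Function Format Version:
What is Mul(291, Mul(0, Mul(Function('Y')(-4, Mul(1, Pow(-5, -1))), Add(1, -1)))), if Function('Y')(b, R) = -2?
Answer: 0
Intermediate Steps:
Mul(291, Mul(0, Mul(Function('Y')(-4, Mul(1, Pow(-5, -1))), Add(1, -1)))) = Mul(291, Mul(0, Mul(-2, Add(1, -1)))) = Mul(291, Mul(0, Mul(-2, 0))) = Mul(291, Mul(0, 0)) = Mul(291, 0) = 0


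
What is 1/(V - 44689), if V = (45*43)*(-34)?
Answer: -1/110479 ≈ -9.0515e-6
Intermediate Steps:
V = -65790 (V = 1935*(-34) = -65790)
1/(V - 44689) = 1/(-65790 - 44689) = 1/(-110479) = -1/110479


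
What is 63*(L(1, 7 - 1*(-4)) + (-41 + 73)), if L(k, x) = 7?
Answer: 2457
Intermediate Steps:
63*(L(1, 7 - 1*(-4)) + (-41 + 73)) = 63*(7 + (-41 + 73)) = 63*(7 + 32) = 63*39 = 2457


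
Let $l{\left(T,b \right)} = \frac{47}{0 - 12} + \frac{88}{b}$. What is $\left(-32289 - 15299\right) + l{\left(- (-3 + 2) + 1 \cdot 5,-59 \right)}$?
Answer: $- \frac{33696133}{708} \approx -47593.0$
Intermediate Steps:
$l{\left(T,b \right)} = - \frac{47}{12} + \frac{88}{b}$ ($l{\left(T,b \right)} = \frac{47}{-12} + \frac{88}{b} = 47 \left(- \frac{1}{12}\right) + \frac{88}{b} = - \frac{47}{12} + \frac{88}{b}$)
$\left(-32289 - 15299\right) + l{\left(- (-3 + 2) + 1 \cdot 5,-59 \right)} = \left(-32289 - 15299\right) - \left(\frac{47}{12} - \frac{88}{-59}\right) = -47588 + \left(- \frac{47}{12} + 88 \left(- \frac{1}{59}\right)\right) = -47588 - \frac{3829}{708} = - \frac{33696133}{708}$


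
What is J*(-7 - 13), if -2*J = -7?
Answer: -70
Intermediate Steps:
J = 7/2 (J = -½*(-7) = 7/2 ≈ 3.5000)
J*(-7 - 13) = 7*(-7 - 13)/2 = (7/2)*(-20) = -70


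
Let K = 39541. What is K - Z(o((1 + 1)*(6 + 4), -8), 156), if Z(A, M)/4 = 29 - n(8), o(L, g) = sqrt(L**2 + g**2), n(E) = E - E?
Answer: 39425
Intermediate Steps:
n(E) = 0
Z(A, M) = 116 (Z(A, M) = 4*(29 - 1*0) = 4*(29 + 0) = 4*29 = 116)
K - Z(o((1 + 1)*(6 + 4), -8), 156) = 39541 - 1*116 = 39541 - 116 = 39425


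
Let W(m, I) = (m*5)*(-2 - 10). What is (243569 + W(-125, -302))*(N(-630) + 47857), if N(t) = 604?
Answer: 12167054809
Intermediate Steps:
W(m, I) = -60*m (W(m, I) = (5*m)*(-12) = -60*m)
(243569 + W(-125, -302))*(N(-630) + 47857) = (243569 - 60*(-125))*(604 + 47857) = (243569 + 7500)*48461 = 251069*48461 = 12167054809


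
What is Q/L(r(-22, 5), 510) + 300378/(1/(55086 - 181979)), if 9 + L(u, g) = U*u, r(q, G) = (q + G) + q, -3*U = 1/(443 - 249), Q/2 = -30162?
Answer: -66054783302226/1733 ≈ -3.8116e+10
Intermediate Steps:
Q = -60324 (Q = 2*(-30162) = -60324)
U = -1/582 (U = -1/(3*(443 - 249)) = -1/3/194 = -1/3*1/194 = -1/582 ≈ -0.0017182)
r(q, G) = G + 2*q (r(q, G) = (G + q) + q = G + 2*q)
L(u, g) = -9 - u/582
Q/L(r(-22, 5), 510) + 300378/(1/(55086 - 181979)) = -60324/(-9 - (5 + 2*(-22))/582) + 300378/(1/(55086 - 181979)) = -60324/(-9 - (5 - 44)/582) + 300378/(1/(-126893)) = -60324/(-9 - 1/582*(-39)) + 300378/(-1/126893) = -60324/(-9 + 13/194) + 300378*(-126893) = -60324/(-1733/194) - 38115865554 = -60324*(-194/1733) - 38115865554 = 11702856/1733 - 38115865554 = -66054783302226/1733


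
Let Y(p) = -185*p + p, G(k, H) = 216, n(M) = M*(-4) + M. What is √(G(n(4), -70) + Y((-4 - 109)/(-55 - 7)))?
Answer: 10*I*√1147/31 ≈ 10.925*I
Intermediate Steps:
n(M) = -3*M (n(M) = -4*M + M = -3*M)
Y(p) = -184*p
√(G(n(4), -70) + Y((-4 - 109)/(-55 - 7))) = √(216 - 184*(-4 - 109)/(-55 - 7)) = √(216 - (-20792)/(-62)) = √(216 - (-20792)*(-1)/62) = √(216 - 184*113/62) = √(216 - 10396/31) = √(-3700/31) = 10*I*√1147/31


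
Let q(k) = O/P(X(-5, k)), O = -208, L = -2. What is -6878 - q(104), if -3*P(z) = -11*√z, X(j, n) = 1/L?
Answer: -6878 - 624*I*√2/11 ≈ -6878.0 - 80.224*I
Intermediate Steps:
X(j, n) = -½ (X(j, n) = 1/(-2) = -½)
P(z) = 11*√z/3 (P(z) = -(-11)*√z/3 = 11*√z/3)
q(k) = 624*I*√2/11 (q(k) = -208*(-3*I*√2/11) = -(-624)*I*√2/11 = 624*I*√2/11)
-6878 - q(104) = -6878 - 624*I*√2/11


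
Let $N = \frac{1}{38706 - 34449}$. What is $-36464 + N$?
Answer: $- \frac{155227247}{4257} \approx -36464.0$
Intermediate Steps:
$N = \frac{1}{4257} \approx 0.00023491$
$-36464 + N = -36464 + \frac{1}{4257} = - \frac{155227247}{4257}$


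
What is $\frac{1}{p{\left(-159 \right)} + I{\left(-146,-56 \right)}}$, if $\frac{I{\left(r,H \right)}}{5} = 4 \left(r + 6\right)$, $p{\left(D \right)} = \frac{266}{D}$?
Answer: $- \frac{159}{445466} \approx -0.00035693$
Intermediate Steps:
$I{\left(r,H \right)} = 120 + 20 r$ ($I{\left(r,H \right)} = 5 \cdot 4 \left(r + 6\right) = 5 \cdot 4 \left(6 + r\right) = 5 \left(24 + 4 r\right) = 120 + 20 r$)
$\frac{1}{p{\left(-159 \right)} + I{\left(-146,-56 \right)}} = \frac{1}{\frac{266}{-159} + \left(120 + 20 \left(-146\right)\right)} = \frac{1}{266 \left(- \frac{1}{159}\right) + \left(120 - 2920\right)} = \frac{1}{- \frac{266}{159} - 2800} = \frac{1}{- \frac{445466}{159}} = - \frac{159}{445466}$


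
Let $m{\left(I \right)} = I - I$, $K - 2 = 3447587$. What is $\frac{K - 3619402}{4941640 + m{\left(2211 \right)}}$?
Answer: $- \frac{171813}{4941640} \approx -0.034768$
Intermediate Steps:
$K = 3447589$ ($K = 2 + 3447587 = 3447589$)
$m{\left(I \right)} = 0$
$\frac{K - 3619402}{4941640 + m{\left(2211 \right)}} = \frac{3447589 - 3619402}{4941640 + 0} = - \frac{171813}{4941640}$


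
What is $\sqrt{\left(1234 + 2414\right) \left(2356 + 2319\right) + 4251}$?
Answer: $\sqrt{17058651} \approx 4130.2$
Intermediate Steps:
$\sqrt{\left(1234 + 2414\right) \left(2356 + 2319\right) + 4251} = \sqrt{3648 \cdot 4675 + 4251} = \sqrt{17054400 + 4251} = \sqrt{17058651}$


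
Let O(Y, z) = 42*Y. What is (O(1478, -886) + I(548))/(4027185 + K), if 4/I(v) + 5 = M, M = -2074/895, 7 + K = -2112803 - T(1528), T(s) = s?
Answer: 406532144/12527235003 ≈ 0.032452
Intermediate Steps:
K = -2114338 (K = -7 + (-2112803 - 1*1528) = -7 + (-2112803 - 1528) = -7 - 2114331 = -2114338)
M = -2074/895 (M = -2074*1/895 = -2074/895 ≈ -2.3173)
I(v) = -3580/6549 (I(v) = 4/(-5 - 2074/895) = 4/(-6549/895) = 4*(-895/6549) = -3580/6549)
(O(1478, -886) + I(548))/(4027185 + K) = (42*1478 - 3580/6549)/(4027185 - 2114338) = (62076 - 3580/6549)/1912847 = (406532144/6549)*(1/1912847) = 406532144/12527235003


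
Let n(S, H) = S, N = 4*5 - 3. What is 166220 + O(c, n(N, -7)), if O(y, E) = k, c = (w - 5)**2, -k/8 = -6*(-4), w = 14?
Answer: 166028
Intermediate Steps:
N = 17 (N = 20 - 3 = 17)
k = -192 (k = -(-48)*(-4) = -8*24 = -192)
c = 81 (c = (14 - 5)**2 = 9**2 = 81)
O(y, E) = -192
166220 + O(c, n(N, -7)) = 166220 - 192 = 166028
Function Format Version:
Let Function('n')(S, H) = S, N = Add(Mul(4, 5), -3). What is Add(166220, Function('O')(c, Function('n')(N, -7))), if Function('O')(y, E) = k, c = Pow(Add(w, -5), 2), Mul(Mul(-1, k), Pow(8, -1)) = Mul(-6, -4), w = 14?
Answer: 166028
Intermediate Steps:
N = 17 (N = Add(20, -3) = 17)
k = -192 (k = Mul(-8, Mul(-6, -4)) = Mul(-8, 24) = -192)
c = 81 (c = Pow(Add(14, -5), 2) = Pow(9, 2) = 81)
Function('O')(y, E) = -192
Add(166220, Function('O')(c, Function('n')(N, -7))) = Add(166220, -192) = 166028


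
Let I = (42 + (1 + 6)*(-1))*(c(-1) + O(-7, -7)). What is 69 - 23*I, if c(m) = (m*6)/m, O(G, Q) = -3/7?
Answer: -4416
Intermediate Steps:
O(G, Q) = -3/7 (O(G, Q) = -3*⅐ = -3/7)
c(m) = 6 (c(m) = (6*m)/m = 6)
I = 195 (I = (42 + (1 + 6)*(-1))*(6 - 3/7) = (42 + 7*(-1))*(39/7) = (42 - 7)*(39/7) = 35*(39/7) = 195)
69 - 23*I = 69 - 23*195 = 69 - 4485 = -4416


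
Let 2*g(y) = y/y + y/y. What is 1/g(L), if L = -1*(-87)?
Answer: 1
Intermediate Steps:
L = 87
g(y) = 1 (g(y) = (y/y + y/y)/2 = (1 + 1)/2 = (½)*2 = 1)
1/g(L) = 1/1 = 1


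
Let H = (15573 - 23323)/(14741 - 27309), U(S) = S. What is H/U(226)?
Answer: 3875/1420184 ≈ 0.0027285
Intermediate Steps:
H = 3875/6284 (H = -7750/(-12568) = -7750*(-1/12568) = 3875/6284 ≈ 0.61665)
H/U(226) = (3875/6284)/226 = (3875/6284)*(1/226) = 3875/1420184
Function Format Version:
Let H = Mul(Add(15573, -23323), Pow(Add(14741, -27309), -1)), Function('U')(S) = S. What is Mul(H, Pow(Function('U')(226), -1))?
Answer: Rational(3875, 1420184) ≈ 0.0027285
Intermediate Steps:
H = Rational(3875, 6284) (H = Mul(-7750, Pow(-12568, -1)) = Mul(-7750, Rational(-1, 12568)) = Rational(3875, 6284) ≈ 0.61665)
Mul(H, Pow(Function('U')(226), -1)) = Mul(Rational(3875, 6284), Pow(226, -1)) = Mul(Rational(3875, 6284), Rational(1, 226)) = Rational(3875, 1420184)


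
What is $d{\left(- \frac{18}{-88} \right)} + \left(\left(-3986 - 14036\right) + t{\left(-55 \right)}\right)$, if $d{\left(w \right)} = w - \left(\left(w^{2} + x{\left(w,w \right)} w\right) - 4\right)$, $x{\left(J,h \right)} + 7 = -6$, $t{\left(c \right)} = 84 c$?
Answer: $- \frac{43821705}{1936} \approx -22635.0$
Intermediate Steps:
$x{\left(J,h \right)} = -13$ ($x{\left(J,h \right)} = -7 - 6 = -13$)
$d{\left(w \right)} = 4 - w^{2} + 14 w$ ($d{\left(w \right)} = w - \left(\left(w^{2} - 13 w\right) - 4\right) = w - \left(-4 + w^{2} - 13 w\right) = w + \left(4 - w^{2} + 13 w\right) = 4 - w^{2} + 14 w$)
$d{\left(- \frac{18}{-88} \right)} + \left(\left(-3986 - 14036\right) + t{\left(-55 \right)}\right) = \left(4 - \left(- \frac{18}{-88}\right)^{2} + 14 \left(- \frac{18}{-88}\right)\right) + \left(\left(-3986 - 14036\right) + 84 \left(-55\right)\right) = \left(4 - \left(\left(-18\right) \left(- \frac{1}{88}\right)\right)^{2} + 14 \left(\left(-18\right) \left(- \frac{1}{88}\right)\right)\right) - 22642 = \left(4 - \left(\frac{9}{44}\right)^{2} + 14 \cdot \frac{9}{44}\right) - 22642 = \left(4 - \frac{81}{1936} + \frac{63}{22}\right) - 22642 = \frac{13207}{1936} - 22642 = - \frac{43821705}{1936}$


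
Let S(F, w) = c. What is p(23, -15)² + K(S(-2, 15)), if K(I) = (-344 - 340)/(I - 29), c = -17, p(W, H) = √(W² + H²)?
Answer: 17684/23 ≈ 768.87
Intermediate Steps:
p(W, H) = √(H² + W²)
S(F, w) = -17
K(I) = -684/(-29 + I)
p(23, -15)² + K(S(-2, 15)) = (√((-15)² + 23²))² - 684/(-29 - 17) = (√(225 + 529))² - 684/(-46) = (√754)² - 684*(-1/46) = 754 + 342/23 = 17684/23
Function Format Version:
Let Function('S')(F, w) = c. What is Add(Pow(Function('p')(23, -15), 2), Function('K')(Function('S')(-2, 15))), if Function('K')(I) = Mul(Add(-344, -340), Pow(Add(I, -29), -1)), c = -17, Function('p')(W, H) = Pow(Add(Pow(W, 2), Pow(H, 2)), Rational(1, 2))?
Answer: Rational(17684, 23) ≈ 768.87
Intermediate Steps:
Function('p')(W, H) = Pow(Add(Pow(H, 2), Pow(W, 2)), Rational(1, 2))
Function('S')(F, w) = -17
Function('K')(I) = Mul(-684, Pow(Add(-29, I), -1))
Add(Pow(Function('p')(23, -15), 2), Function('K')(Function('S')(-2, 15))) = Add(Pow(Pow(Add(Pow(-15, 2), Pow(23, 2)), Rational(1, 2)), 2), Mul(-684, Pow(Add(-29, -17), -1))) = Add(Pow(Pow(Add(225, 529), Rational(1, 2)), 2), Mul(-684, Pow(-46, -1))) = Add(Pow(Pow(754, Rational(1, 2)), 2), Mul(-684, Rational(-1, 46))) = Add(754, Rational(342, 23)) = Rational(17684, 23)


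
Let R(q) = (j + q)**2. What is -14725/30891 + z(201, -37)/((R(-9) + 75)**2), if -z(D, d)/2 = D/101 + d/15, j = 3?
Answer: -91605627257/192207045555 ≈ -0.47660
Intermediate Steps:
z(D, d) = -2*d/15 - 2*D/101 (z(D, d) = -2*(D/101 + d/15) = -2*(d/15 + D/101) = -2*d/15 - 2*D/101)
R(q) = (3 + q)**2
-14725/30891 + z(201, -37)/((R(-9) + 75)**2) = -14725/30891 + (-2/15*(-37) - 2/101*201)/(((3 - 9)**2 + 75)**2) = -14725*1/30891 + (74/15 - 402/101)/(((-6)**2 + 75)**2) = -14725/30891 + 1444/(1515*((36 + 75)**2)) = -14725/30891 + 1444/(1515*(111**2)) = -14725/30891 + (1444/1515)/12321 = -14725/30891 + (1444/1515)*(1/12321) = -14725/30891 + 1444/18666315 = -91605627257/192207045555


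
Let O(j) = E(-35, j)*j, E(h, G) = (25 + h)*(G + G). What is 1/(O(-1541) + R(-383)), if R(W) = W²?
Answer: -1/47346931 ≈ -2.1121e-8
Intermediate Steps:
E(h, G) = 2*G*(25 + h) (E(h, G) = (25 + h)*(2*G) = 2*G*(25 + h))
O(j) = -20*j² (O(j) = (2*j*(25 - 35))*j = (2*j*(-10))*j = (-20*j)*j = -20*j²)
1/(O(-1541) + R(-383)) = 1/(-20*(-1541)² + (-383)²) = 1/(-20*2374681 + 146689) = 1/(-47493620 + 146689) = 1/(-47346931) = -1/47346931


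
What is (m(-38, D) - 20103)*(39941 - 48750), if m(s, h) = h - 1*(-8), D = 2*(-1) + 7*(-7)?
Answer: 177466114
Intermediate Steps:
D = -51 (D = -2 - 49 = -51)
m(s, h) = 8 + h (m(s, h) = h + 8 = 8 + h)
(m(-38, D) - 20103)*(39941 - 48750) = ((8 - 51) - 20103)*(39941 - 48750) = (-43 - 20103)*(-8809) = -20146*(-8809) = 177466114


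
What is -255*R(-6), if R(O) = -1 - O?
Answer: -1275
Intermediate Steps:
-255*R(-6) = -255*(-1 - 1*(-6)) = -255*(-1 + 6) = -255*5 = -1275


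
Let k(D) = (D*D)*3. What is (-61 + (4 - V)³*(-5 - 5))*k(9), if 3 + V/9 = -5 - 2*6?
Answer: -15137709543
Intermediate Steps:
k(D) = 3*D² (k(D) = D²*3 = 3*D²)
V = -180 (V = -27 + 9*(-5 - 2*6) = -27 + 9*(-5 - 12) = -27 + 9*(-17) = -27 - 153 = -180)
(-61 + (4 - V)³*(-5 - 5))*k(9) = (-61 + (4 - 1*(-180))³*(-5 - 5))*(3*9²) = (-61 + (4 + 180)³*(-10))*(3*81) = (-61 + 184³*(-10))*243 = (-61 + 6229504*(-10))*243 = (-61 - 62295040)*243 = -62295101*243 = -15137709543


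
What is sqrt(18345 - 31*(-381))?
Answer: 2*sqrt(7539) ≈ 173.65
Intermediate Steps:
sqrt(18345 - 31*(-381)) = sqrt(18345 + 11811) = sqrt(30156) = 2*sqrt(7539)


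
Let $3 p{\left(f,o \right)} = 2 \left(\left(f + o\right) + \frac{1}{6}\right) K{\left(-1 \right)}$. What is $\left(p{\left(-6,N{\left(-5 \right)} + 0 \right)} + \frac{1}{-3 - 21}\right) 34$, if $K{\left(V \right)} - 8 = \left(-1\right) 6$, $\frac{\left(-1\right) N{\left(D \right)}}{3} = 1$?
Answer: $- \frac{14467}{36} \approx -401.86$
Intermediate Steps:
$N{\left(D \right)} = -3$ ($N{\left(D \right)} = \left(-3\right) 1 = -3$)
$K{\left(V \right)} = 2$ ($K{\left(V \right)} = 8 - 6 = 2$)
$p{\left(f,o \right)} = \frac{2}{9} + \frac{4 f}{3} + \frac{4 o}{3}$ ($p{\left(f,o \right)} = \frac{2 \left(\left(f + o\right) + \frac{1}{6}\right) 2}{3} = \frac{2 \left(\frac{1}{6} + f + o\right) 2}{3} = \frac{\left(\frac{1}{3} + 2 f + 2 o\right) 2}{3} = \frac{\frac{2}{3} + 4 f + 4 o}{3} = \frac{2}{9} + \frac{4 f}{3} + \frac{4 o}{3}$)
$\left(p{\left(-6,N{\left(-5 \right)} + 0 \right)} + \frac{1}{-3 - 21}\right) 34 = \left(\left(\frac{2}{9} + \frac{4}{3} \left(-6\right) + \frac{4 \left(-3 + 0\right)}{3}\right) + \frac{1}{-3 - 21}\right) 34 = \left(\left(\frac{2}{9} - 8 + \frac{4}{3} \left(-3\right)\right) + \frac{1}{-24}\right) 34 = \left(\left(\frac{2}{9} - 8 - 4\right) - \frac{1}{24}\right) 34 = \left(- \frac{106}{9} - \frac{1}{24}\right) 34 = \left(- \frac{851}{72}\right) 34 = - \frac{14467}{36}$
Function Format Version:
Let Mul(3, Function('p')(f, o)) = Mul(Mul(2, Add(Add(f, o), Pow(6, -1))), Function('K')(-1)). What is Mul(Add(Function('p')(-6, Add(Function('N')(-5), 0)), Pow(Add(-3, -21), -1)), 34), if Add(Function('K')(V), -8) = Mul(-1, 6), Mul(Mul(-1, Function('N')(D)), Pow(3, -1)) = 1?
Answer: Rational(-14467, 36) ≈ -401.86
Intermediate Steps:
Function('N')(D) = -3 (Function('N')(D) = Mul(-3, 1) = -3)
Function('K')(V) = 2 (Function('K')(V) = Add(8, Mul(-1, 6)) = Add(8, -6) = 2)
Function('p')(f, o) = Add(Rational(2, 9), Mul(Rational(4, 3), f), Mul(Rational(4, 3), o)) (Function('p')(f, o) = Mul(Rational(1, 3), Mul(Mul(2, Add(Add(f, o), Pow(6, -1))), 2)) = Mul(Rational(1, 3), Mul(Mul(2, Add(Add(f, o), Rational(1, 6))), 2)) = Mul(Rational(1, 3), Mul(Mul(2, Add(Rational(1, 6), f, o)), 2)) = Mul(Rational(1, 3), Mul(Add(Rational(1, 3), Mul(2, f), Mul(2, o)), 2)) = Mul(Rational(1, 3), Add(Rational(2, 3), Mul(4, f), Mul(4, o))) = Add(Rational(2, 9), Mul(Rational(4, 3), f), Mul(Rational(4, 3), o)))
Mul(Add(Function('p')(-6, Add(Function('N')(-5), 0)), Pow(Add(-3, -21), -1)), 34) = Mul(Add(Add(Rational(2, 9), Mul(Rational(4, 3), -6), Mul(Rational(4, 3), Add(-3, 0))), Pow(Add(-3, -21), -1)), 34) = Mul(Add(Add(Rational(2, 9), -8, Mul(Rational(4, 3), -3)), Pow(-24, -1)), 34) = Mul(Add(Add(Rational(2, 9), -8, -4), Rational(-1, 24)), 34) = Mul(Add(Rational(-106, 9), Rational(-1, 24)), 34) = Mul(Rational(-851, 72), 34) = Rational(-14467, 36)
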